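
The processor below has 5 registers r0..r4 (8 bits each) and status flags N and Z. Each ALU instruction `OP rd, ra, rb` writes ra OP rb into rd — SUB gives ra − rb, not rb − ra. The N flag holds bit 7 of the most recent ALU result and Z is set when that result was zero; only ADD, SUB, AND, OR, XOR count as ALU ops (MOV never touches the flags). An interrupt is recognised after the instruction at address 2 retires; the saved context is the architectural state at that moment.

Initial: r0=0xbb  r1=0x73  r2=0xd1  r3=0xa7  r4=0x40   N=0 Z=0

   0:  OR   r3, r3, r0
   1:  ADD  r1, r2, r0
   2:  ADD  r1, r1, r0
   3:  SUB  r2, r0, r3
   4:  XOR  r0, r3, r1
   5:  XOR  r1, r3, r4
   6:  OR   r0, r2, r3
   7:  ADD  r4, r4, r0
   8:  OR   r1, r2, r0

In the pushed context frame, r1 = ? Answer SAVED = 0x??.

after  0: r0=0xbb r1=0x73 r2=0xd1 r3=0xbf r4=0x40  N=1 Z=0
after  1: r0=0xbb r1=0x8c r2=0xd1 r3=0xbf r4=0x40  N=1 Z=0
after  2: r0=0xbb r1=0x47 r2=0xd1 r3=0xbf r4=0x40  N=0 Z=0
-- IRQ taken; context saved, return-PC = 3 --

SAVED = 0x47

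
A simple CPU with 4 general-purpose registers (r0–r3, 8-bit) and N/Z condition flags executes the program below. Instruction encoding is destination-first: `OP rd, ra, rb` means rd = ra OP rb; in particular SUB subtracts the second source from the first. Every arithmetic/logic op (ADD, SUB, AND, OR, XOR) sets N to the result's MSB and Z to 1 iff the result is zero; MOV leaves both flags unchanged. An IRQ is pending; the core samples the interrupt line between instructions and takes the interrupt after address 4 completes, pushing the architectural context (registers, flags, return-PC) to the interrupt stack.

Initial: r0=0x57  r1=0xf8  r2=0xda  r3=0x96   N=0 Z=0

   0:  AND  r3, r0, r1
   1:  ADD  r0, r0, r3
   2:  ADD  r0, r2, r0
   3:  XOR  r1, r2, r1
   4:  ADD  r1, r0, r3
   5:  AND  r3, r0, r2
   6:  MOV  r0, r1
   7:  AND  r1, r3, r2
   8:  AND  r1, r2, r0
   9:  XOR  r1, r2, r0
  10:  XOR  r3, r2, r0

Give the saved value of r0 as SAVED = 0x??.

SAVED = 0x81

after  0: r0=0x57 r1=0xf8 r2=0xda r3=0x50  N=0 Z=0
after  1: r0=0xa7 r1=0xf8 r2=0xda r3=0x50  N=1 Z=0
after  2: r0=0x81 r1=0xf8 r2=0xda r3=0x50  N=1 Z=0
after  3: r0=0x81 r1=0x22 r2=0xda r3=0x50  N=0 Z=0
after  4: r0=0x81 r1=0xd1 r2=0xda r3=0x50  N=1 Z=0
-- IRQ taken; context saved, return-PC = 5 --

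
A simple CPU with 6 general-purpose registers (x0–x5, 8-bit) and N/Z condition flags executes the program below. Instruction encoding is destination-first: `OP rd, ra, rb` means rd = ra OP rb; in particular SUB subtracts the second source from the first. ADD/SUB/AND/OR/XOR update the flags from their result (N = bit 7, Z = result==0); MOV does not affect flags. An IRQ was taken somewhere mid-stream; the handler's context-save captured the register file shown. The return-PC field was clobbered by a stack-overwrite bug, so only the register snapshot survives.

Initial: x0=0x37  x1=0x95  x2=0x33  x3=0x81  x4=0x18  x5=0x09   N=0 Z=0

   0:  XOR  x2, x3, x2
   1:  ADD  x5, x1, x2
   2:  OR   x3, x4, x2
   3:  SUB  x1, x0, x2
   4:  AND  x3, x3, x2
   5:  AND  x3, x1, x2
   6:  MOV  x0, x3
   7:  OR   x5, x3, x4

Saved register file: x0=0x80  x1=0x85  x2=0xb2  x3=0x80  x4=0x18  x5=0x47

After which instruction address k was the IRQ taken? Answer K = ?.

K = 6

after  0: x0=0x37 x1=0x95 x2=0xb2 x3=0x81 x4=0x18 x5=0x09  N=1 Z=0
after  1: x0=0x37 x1=0x95 x2=0xb2 x3=0x81 x4=0x18 x5=0x47  N=0 Z=0
after  2: x0=0x37 x1=0x95 x2=0xb2 x3=0xba x4=0x18 x5=0x47  N=1 Z=0
after  3: x0=0x37 x1=0x85 x2=0xb2 x3=0xba x4=0x18 x5=0x47  N=1 Z=0
after  4: x0=0x37 x1=0x85 x2=0xb2 x3=0xb2 x4=0x18 x5=0x47  N=1 Z=0
after  5: x0=0x37 x1=0x85 x2=0xb2 x3=0x80 x4=0x18 x5=0x47  N=1 Z=0
after  6: x0=0x80 x1=0x85 x2=0xb2 x3=0x80 x4=0x18 x5=0x47  N=1 Z=0
-- IRQ taken; context saved, return-PC = 7 --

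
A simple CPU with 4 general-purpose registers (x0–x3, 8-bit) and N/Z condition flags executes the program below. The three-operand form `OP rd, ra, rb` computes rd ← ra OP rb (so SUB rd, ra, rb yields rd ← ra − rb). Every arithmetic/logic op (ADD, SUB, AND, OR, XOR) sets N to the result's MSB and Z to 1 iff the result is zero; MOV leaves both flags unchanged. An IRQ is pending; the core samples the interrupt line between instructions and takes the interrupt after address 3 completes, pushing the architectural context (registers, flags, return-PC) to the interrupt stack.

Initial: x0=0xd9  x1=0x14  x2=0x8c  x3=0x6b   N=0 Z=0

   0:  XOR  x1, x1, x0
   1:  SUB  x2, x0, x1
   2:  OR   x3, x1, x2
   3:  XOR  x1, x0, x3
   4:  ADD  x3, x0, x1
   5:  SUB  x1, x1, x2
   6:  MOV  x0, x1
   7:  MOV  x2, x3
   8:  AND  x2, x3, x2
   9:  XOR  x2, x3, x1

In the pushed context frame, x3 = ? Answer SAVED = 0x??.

after  0: x0=0xd9 x1=0xcd x2=0x8c x3=0x6b  N=1 Z=0
after  1: x0=0xd9 x1=0xcd x2=0x0c x3=0x6b  N=0 Z=0
after  2: x0=0xd9 x1=0xcd x2=0x0c x3=0xcd  N=1 Z=0
after  3: x0=0xd9 x1=0x14 x2=0x0c x3=0xcd  N=0 Z=0
-- IRQ taken; context saved, return-PC = 4 --

SAVED = 0xcd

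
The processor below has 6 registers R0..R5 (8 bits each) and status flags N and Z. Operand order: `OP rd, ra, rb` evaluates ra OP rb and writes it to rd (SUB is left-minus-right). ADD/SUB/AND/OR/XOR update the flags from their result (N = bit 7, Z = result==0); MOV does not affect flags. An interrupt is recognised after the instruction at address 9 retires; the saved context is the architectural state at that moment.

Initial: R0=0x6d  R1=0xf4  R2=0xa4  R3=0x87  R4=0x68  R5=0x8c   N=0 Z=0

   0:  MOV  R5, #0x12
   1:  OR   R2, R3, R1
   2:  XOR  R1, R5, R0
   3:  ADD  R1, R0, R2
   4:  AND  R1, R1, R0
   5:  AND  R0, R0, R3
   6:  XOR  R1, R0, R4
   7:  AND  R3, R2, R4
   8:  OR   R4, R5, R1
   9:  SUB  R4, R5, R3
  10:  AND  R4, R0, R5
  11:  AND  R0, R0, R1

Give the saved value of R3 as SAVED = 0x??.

after  0: R0=0x6d R1=0xf4 R2=0xa4 R3=0x87 R4=0x68 R5=0x12  N=0 Z=0
after  1: R0=0x6d R1=0xf4 R2=0xf7 R3=0x87 R4=0x68 R5=0x12  N=1 Z=0
after  2: R0=0x6d R1=0x7f R2=0xf7 R3=0x87 R4=0x68 R5=0x12  N=0 Z=0
after  3: R0=0x6d R1=0x64 R2=0xf7 R3=0x87 R4=0x68 R5=0x12  N=0 Z=0
after  4: R0=0x6d R1=0x64 R2=0xf7 R3=0x87 R4=0x68 R5=0x12  N=0 Z=0
after  5: R0=0x05 R1=0x64 R2=0xf7 R3=0x87 R4=0x68 R5=0x12  N=0 Z=0
after  6: R0=0x05 R1=0x6d R2=0xf7 R3=0x87 R4=0x68 R5=0x12  N=0 Z=0
after  7: R0=0x05 R1=0x6d R2=0xf7 R3=0x60 R4=0x68 R5=0x12  N=0 Z=0
after  8: R0=0x05 R1=0x6d R2=0xf7 R3=0x60 R4=0x7f R5=0x12  N=0 Z=0
after  9: R0=0x05 R1=0x6d R2=0xf7 R3=0x60 R4=0xb2 R5=0x12  N=1 Z=0
-- IRQ taken; context saved, return-PC = 10 --

SAVED = 0x60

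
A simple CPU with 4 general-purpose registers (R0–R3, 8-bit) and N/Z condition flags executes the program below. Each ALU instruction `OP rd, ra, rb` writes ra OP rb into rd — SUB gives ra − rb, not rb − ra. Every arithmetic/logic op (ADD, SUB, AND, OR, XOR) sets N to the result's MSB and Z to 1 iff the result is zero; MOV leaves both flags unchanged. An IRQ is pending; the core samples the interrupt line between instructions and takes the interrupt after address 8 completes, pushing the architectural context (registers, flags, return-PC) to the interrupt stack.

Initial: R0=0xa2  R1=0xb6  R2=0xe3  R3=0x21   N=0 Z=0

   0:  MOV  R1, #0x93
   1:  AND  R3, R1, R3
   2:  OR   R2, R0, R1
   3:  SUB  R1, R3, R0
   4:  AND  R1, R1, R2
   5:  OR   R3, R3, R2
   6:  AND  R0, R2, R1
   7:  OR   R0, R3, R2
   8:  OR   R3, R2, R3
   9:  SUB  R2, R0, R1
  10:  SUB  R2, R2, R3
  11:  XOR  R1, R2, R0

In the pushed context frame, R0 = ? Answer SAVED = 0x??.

after  0: R0=0xa2 R1=0x93 R2=0xe3 R3=0x21  N=0 Z=0
after  1: R0=0xa2 R1=0x93 R2=0xe3 R3=0x01  N=0 Z=0
after  2: R0=0xa2 R1=0x93 R2=0xb3 R3=0x01  N=1 Z=0
after  3: R0=0xa2 R1=0x5f R2=0xb3 R3=0x01  N=0 Z=0
after  4: R0=0xa2 R1=0x13 R2=0xb3 R3=0x01  N=0 Z=0
after  5: R0=0xa2 R1=0x13 R2=0xb3 R3=0xb3  N=1 Z=0
after  6: R0=0x13 R1=0x13 R2=0xb3 R3=0xb3  N=0 Z=0
after  7: R0=0xb3 R1=0x13 R2=0xb3 R3=0xb3  N=1 Z=0
after  8: R0=0xb3 R1=0x13 R2=0xb3 R3=0xb3  N=1 Z=0
-- IRQ taken; context saved, return-PC = 9 --

SAVED = 0xb3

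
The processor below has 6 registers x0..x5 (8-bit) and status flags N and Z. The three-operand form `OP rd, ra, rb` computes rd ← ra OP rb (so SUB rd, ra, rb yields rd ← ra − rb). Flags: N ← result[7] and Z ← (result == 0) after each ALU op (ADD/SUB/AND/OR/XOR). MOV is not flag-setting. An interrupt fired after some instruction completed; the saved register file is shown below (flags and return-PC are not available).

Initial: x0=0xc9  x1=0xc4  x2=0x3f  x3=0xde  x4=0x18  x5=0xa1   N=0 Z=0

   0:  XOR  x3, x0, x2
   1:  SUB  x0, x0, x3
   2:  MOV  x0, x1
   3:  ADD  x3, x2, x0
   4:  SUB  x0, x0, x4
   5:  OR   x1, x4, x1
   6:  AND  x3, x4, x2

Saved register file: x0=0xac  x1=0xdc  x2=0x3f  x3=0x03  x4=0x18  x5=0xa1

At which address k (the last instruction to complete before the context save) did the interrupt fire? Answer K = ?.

K = 5

after  0: x0=0xc9 x1=0xc4 x2=0x3f x3=0xf6 x4=0x18 x5=0xa1  N=1 Z=0
after  1: x0=0xd3 x1=0xc4 x2=0x3f x3=0xf6 x4=0x18 x5=0xa1  N=1 Z=0
after  2: x0=0xc4 x1=0xc4 x2=0x3f x3=0xf6 x4=0x18 x5=0xa1  N=1 Z=0
after  3: x0=0xc4 x1=0xc4 x2=0x3f x3=0x03 x4=0x18 x5=0xa1  N=0 Z=0
after  4: x0=0xac x1=0xc4 x2=0x3f x3=0x03 x4=0x18 x5=0xa1  N=1 Z=0
after  5: x0=0xac x1=0xdc x2=0x3f x3=0x03 x4=0x18 x5=0xa1  N=1 Z=0
-- IRQ taken; context saved, return-PC = 6 --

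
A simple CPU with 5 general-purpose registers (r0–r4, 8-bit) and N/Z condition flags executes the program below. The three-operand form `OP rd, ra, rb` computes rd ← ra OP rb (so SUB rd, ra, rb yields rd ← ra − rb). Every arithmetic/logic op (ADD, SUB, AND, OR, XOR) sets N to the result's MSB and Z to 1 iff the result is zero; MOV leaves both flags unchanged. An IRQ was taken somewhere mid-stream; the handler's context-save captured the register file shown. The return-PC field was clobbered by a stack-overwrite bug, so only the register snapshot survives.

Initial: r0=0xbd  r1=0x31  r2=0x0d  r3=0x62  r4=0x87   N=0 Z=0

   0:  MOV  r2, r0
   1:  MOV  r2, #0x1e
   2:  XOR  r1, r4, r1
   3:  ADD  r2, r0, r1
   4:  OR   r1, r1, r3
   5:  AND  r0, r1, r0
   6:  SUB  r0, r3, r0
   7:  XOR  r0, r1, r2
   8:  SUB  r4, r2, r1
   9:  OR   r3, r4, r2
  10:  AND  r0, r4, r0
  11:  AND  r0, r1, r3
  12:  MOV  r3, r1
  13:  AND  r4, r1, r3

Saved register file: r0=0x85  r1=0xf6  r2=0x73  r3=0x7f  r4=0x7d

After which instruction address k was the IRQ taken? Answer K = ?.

after  0: r0=0xbd r1=0x31 r2=0xbd r3=0x62 r4=0x87  N=0 Z=0
after  1: r0=0xbd r1=0x31 r2=0x1e r3=0x62 r4=0x87  N=0 Z=0
after  2: r0=0xbd r1=0xb6 r2=0x1e r3=0x62 r4=0x87  N=1 Z=0
after  3: r0=0xbd r1=0xb6 r2=0x73 r3=0x62 r4=0x87  N=0 Z=0
after  4: r0=0xbd r1=0xf6 r2=0x73 r3=0x62 r4=0x87  N=1 Z=0
after  5: r0=0xb4 r1=0xf6 r2=0x73 r3=0x62 r4=0x87  N=1 Z=0
after  6: r0=0xae r1=0xf6 r2=0x73 r3=0x62 r4=0x87  N=1 Z=0
after  7: r0=0x85 r1=0xf6 r2=0x73 r3=0x62 r4=0x87  N=1 Z=0
after  8: r0=0x85 r1=0xf6 r2=0x73 r3=0x62 r4=0x7d  N=0 Z=0
after  9: r0=0x85 r1=0xf6 r2=0x73 r3=0x7f r4=0x7d  N=0 Z=0
-- IRQ taken; context saved, return-PC = 10 --

K = 9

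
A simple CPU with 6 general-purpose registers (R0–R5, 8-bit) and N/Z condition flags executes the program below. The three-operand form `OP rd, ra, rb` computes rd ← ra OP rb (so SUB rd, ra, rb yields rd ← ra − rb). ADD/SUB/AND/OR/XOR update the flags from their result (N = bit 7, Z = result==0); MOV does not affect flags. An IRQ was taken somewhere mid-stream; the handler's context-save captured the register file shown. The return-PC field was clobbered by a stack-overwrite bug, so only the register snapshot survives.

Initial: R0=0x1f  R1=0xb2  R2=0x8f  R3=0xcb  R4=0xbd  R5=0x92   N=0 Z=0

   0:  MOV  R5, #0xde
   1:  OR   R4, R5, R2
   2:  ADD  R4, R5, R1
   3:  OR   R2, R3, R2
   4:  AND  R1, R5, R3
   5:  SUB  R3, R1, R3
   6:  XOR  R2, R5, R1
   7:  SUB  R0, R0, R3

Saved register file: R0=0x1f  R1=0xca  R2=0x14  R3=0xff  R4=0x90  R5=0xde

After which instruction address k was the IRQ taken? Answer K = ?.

after  0: R0=0x1f R1=0xb2 R2=0x8f R3=0xcb R4=0xbd R5=0xde  N=0 Z=0
after  1: R0=0x1f R1=0xb2 R2=0x8f R3=0xcb R4=0xdf R5=0xde  N=1 Z=0
after  2: R0=0x1f R1=0xb2 R2=0x8f R3=0xcb R4=0x90 R5=0xde  N=1 Z=0
after  3: R0=0x1f R1=0xb2 R2=0xcf R3=0xcb R4=0x90 R5=0xde  N=1 Z=0
after  4: R0=0x1f R1=0xca R2=0xcf R3=0xcb R4=0x90 R5=0xde  N=1 Z=0
after  5: R0=0x1f R1=0xca R2=0xcf R3=0xff R4=0x90 R5=0xde  N=1 Z=0
after  6: R0=0x1f R1=0xca R2=0x14 R3=0xff R4=0x90 R5=0xde  N=0 Z=0
-- IRQ taken; context saved, return-PC = 7 --

K = 6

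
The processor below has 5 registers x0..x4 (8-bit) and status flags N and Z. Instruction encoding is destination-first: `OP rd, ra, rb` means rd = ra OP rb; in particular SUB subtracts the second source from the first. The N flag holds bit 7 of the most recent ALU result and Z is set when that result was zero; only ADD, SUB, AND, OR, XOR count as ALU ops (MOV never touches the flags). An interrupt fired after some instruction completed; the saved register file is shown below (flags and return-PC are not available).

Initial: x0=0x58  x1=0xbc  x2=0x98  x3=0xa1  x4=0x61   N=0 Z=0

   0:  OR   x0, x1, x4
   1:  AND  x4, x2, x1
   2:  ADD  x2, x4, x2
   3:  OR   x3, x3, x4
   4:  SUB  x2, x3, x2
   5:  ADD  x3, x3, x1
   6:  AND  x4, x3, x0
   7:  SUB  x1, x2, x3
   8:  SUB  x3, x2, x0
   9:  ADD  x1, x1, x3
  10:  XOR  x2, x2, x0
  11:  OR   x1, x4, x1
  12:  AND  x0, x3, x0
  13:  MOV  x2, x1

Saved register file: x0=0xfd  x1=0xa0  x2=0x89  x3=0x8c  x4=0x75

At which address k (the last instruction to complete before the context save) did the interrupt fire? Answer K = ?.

after  0: x0=0xfd x1=0xbc x2=0x98 x3=0xa1 x4=0x61  N=1 Z=0
after  1: x0=0xfd x1=0xbc x2=0x98 x3=0xa1 x4=0x98  N=1 Z=0
after  2: x0=0xfd x1=0xbc x2=0x30 x3=0xa1 x4=0x98  N=0 Z=0
after  3: x0=0xfd x1=0xbc x2=0x30 x3=0xb9 x4=0x98  N=1 Z=0
after  4: x0=0xfd x1=0xbc x2=0x89 x3=0xb9 x4=0x98  N=1 Z=0
after  5: x0=0xfd x1=0xbc x2=0x89 x3=0x75 x4=0x98  N=0 Z=0
after  6: x0=0xfd x1=0xbc x2=0x89 x3=0x75 x4=0x75  N=0 Z=0
after  7: x0=0xfd x1=0x14 x2=0x89 x3=0x75 x4=0x75  N=0 Z=0
after  8: x0=0xfd x1=0x14 x2=0x89 x3=0x8c x4=0x75  N=1 Z=0
after  9: x0=0xfd x1=0xa0 x2=0x89 x3=0x8c x4=0x75  N=1 Z=0
-- IRQ taken; context saved, return-PC = 10 --

K = 9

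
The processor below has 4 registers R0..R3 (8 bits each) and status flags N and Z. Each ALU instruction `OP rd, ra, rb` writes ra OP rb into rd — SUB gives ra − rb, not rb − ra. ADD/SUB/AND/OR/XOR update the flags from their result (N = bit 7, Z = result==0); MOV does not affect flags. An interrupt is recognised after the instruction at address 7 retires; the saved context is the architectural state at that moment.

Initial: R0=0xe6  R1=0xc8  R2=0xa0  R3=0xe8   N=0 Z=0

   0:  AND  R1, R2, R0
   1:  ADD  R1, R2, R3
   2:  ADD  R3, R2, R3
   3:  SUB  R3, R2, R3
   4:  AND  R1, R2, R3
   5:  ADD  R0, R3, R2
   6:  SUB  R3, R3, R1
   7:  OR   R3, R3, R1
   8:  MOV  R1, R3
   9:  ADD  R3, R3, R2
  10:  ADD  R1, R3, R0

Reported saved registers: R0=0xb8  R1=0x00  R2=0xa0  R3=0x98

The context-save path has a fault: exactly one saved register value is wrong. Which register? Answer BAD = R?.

BAD = R3

after  0: R0=0xe6 R1=0xa0 R2=0xa0 R3=0xe8  N=1 Z=0
after  1: R0=0xe6 R1=0x88 R2=0xa0 R3=0xe8  N=1 Z=0
after  2: R0=0xe6 R1=0x88 R2=0xa0 R3=0x88  N=1 Z=0
after  3: R0=0xe6 R1=0x88 R2=0xa0 R3=0x18  N=0 Z=0
after  4: R0=0xe6 R1=0x00 R2=0xa0 R3=0x18  N=0 Z=1
after  5: R0=0xb8 R1=0x00 R2=0xa0 R3=0x18  N=1 Z=0
after  6: R0=0xb8 R1=0x00 R2=0xa0 R3=0x18  N=0 Z=0
after  7: R0=0xb8 R1=0x00 R2=0xa0 R3=0x18  N=0 Z=0
-- IRQ taken; context saved, return-PC = 8 --
mismatch: R3: reported 0x98 vs actual 0x18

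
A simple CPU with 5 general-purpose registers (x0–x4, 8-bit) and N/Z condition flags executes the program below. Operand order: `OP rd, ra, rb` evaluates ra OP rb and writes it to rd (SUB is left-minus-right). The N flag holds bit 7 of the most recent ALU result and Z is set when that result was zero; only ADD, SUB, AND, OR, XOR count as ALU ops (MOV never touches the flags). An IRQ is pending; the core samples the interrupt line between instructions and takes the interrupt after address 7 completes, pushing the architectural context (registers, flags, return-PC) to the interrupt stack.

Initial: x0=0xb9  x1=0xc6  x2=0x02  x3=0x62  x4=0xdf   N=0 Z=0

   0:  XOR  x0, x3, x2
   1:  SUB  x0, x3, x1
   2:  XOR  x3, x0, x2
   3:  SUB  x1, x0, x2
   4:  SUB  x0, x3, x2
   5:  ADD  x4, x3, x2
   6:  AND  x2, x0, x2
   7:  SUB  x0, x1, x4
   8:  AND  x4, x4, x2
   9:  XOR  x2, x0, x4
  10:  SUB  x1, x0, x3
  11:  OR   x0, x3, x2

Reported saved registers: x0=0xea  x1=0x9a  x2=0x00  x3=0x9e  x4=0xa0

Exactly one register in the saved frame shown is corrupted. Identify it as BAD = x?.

after  0: x0=0x60 x1=0xc6 x2=0x02 x3=0x62 x4=0xdf  N=0 Z=0
after  1: x0=0x9c x1=0xc6 x2=0x02 x3=0x62 x4=0xdf  N=1 Z=0
after  2: x0=0x9c x1=0xc6 x2=0x02 x3=0x9e x4=0xdf  N=1 Z=0
after  3: x0=0x9c x1=0x9a x2=0x02 x3=0x9e x4=0xdf  N=1 Z=0
after  4: x0=0x9c x1=0x9a x2=0x02 x3=0x9e x4=0xdf  N=1 Z=0
after  5: x0=0x9c x1=0x9a x2=0x02 x3=0x9e x4=0xa0  N=1 Z=0
after  6: x0=0x9c x1=0x9a x2=0x00 x3=0x9e x4=0xa0  N=0 Z=1
after  7: x0=0xfa x1=0x9a x2=0x00 x3=0x9e x4=0xa0  N=1 Z=0
-- IRQ taken; context saved, return-PC = 8 --
mismatch: x0: reported 0xea vs actual 0xfa

BAD = x0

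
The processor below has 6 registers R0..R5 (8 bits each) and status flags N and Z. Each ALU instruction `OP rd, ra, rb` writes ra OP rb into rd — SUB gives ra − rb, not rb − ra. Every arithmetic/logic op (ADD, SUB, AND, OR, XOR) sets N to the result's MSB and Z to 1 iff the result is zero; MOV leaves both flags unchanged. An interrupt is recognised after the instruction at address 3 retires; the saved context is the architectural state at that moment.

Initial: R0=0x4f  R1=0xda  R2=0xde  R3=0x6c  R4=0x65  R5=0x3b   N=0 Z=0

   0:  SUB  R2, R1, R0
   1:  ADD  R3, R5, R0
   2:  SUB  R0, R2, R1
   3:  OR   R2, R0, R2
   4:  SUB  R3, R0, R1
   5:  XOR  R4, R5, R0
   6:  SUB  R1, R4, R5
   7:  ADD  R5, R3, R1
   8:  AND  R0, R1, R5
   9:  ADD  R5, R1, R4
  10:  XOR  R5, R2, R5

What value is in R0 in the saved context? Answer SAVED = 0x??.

after  0: R0=0x4f R1=0xda R2=0x8b R3=0x6c R4=0x65 R5=0x3b  N=1 Z=0
after  1: R0=0x4f R1=0xda R2=0x8b R3=0x8a R4=0x65 R5=0x3b  N=1 Z=0
after  2: R0=0xb1 R1=0xda R2=0x8b R3=0x8a R4=0x65 R5=0x3b  N=1 Z=0
after  3: R0=0xb1 R1=0xda R2=0xbb R3=0x8a R4=0x65 R5=0x3b  N=1 Z=0
-- IRQ taken; context saved, return-PC = 4 --

SAVED = 0xb1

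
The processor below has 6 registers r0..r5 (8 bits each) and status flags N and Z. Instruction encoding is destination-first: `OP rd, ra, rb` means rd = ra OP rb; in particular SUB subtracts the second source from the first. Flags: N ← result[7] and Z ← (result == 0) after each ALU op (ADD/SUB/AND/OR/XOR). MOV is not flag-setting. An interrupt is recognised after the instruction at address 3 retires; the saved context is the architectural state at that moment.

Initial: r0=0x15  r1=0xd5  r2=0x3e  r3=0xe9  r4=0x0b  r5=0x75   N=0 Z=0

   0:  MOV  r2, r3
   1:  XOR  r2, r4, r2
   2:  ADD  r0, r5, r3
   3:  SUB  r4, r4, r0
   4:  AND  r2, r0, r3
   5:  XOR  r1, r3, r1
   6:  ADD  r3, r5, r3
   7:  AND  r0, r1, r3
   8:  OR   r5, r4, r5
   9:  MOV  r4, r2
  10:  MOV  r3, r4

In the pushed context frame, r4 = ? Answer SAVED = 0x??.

SAVED = 0xad

after  0: r0=0x15 r1=0xd5 r2=0xe9 r3=0xe9 r4=0x0b r5=0x75  N=0 Z=0
after  1: r0=0x15 r1=0xd5 r2=0xe2 r3=0xe9 r4=0x0b r5=0x75  N=1 Z=0
after  2: r0=0x5e r1=0xd5 r2=0xe2 r3=0xe9 r4=0x0b r5=0x75  N=0 Z=0
after  3: r0=0x5e r1=0xd5 r2=0xe2 r3=0xe9 r4=0xad r5=0x75  N=1 Z=0
-- IRQ taken; context saved, return-PC = 4 --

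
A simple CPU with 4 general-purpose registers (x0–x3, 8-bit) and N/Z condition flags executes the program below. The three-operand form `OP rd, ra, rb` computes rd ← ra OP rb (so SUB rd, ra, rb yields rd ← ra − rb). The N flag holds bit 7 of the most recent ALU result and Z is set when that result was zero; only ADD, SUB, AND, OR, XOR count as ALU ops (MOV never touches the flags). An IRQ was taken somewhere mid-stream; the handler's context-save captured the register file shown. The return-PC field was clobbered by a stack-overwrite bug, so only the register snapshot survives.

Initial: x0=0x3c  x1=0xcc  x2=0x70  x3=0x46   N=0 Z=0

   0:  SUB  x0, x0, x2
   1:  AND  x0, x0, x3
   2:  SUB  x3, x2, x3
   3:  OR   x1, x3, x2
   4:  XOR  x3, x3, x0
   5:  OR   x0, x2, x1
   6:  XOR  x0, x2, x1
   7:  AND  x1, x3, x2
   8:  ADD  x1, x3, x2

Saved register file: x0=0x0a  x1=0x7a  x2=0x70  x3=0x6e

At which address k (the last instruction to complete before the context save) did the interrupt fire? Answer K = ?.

after  0: x0=0xcc x1=0xcc x2=0x70 x3=0x46  N=1 Z=0
after  1: x0=0x44 x1=0xcc x2=0x70 x3=0x46  N=0 Z=0
after  2: x0=0x44 x1=0xcc x2=0x70 x3=0x2a  N=0 Z=0
after  3: x0=0x44 x1=0x7a x2=0x70 x3=0x2a  N=0 Z=0
after  4: x0=0x44 x1=0x7a x2=0x70 x3=0x6e  N=0 Z=0
after  5: x0=0x7a x1=0x7a x2=0x70 x3=0x6e  N=0 Z=0
after  6: x0=0x0a x1=0x7a x2=0x70 x3=0x6e  N=0 Z=0
-- IRQ taken; context saved, return-PC = 7 --

K = 6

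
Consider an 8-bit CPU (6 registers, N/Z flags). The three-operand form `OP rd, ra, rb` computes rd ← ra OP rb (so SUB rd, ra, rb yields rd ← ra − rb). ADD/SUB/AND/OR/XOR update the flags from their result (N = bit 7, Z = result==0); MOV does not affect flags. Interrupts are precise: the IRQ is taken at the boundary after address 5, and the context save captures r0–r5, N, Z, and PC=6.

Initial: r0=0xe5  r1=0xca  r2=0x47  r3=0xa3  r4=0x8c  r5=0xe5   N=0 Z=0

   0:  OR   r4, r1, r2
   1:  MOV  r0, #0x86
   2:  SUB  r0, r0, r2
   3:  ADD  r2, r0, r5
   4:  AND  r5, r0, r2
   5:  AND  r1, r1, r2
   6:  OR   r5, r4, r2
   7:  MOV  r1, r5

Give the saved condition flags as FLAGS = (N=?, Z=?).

after  0: r0=0xe5 r1=0xca r2=0x47 r3=0xa3 r4=0xcf r5=0xe5  N=1 Z=0
after  1: r0=0x86 r1=0xca r2=0x47 r3=0xa3 r4=0xcf r5=0xe5  N=1 Z=0
after  2: r0=0x3f r1=0xca r2=0x47 r3=0xa3 r4=0xcf r5=0xe5  N=0 Z=0
after  3: r0=0x3f r1=0xca r2=0x24 r3=0xa3 r4=0xcf r5=0xe5  N=0 Z=0
after  4: r0=0x3f r1=0xca r2=0x24 r3=0xa3 r4=0xcf r5=0x24  N=0 Z=0
after  5: r0=0x3f r1=0x00 r2=0x24 r3=0xa3 r4=0xcf r5=0x24  N=0 Z=1
-- IRQ taken; context saved, return-PC = 6 --

FLAGS = (N=0, Z=1)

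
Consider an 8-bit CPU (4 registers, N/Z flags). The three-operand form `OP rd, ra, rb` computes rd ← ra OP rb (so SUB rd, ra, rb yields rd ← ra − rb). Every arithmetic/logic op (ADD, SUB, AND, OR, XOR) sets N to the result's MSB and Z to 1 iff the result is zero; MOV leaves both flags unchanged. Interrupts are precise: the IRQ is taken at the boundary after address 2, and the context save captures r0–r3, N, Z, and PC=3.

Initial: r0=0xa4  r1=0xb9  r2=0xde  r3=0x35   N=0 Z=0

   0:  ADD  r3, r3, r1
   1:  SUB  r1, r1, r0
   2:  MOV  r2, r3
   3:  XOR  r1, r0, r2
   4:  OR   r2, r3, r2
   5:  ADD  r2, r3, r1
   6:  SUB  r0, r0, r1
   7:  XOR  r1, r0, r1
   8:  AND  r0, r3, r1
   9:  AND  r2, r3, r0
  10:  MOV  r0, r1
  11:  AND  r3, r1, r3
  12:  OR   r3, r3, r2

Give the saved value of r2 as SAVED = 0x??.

after  0: r0=0xa4 r1=0xb9 r2=0xde r3=0xee  N=1 Z=0
after  1: r0=0xa4 r1=0x15 r2=0xde r3=0xee  N=0 Z=0
after  2: r0=0xa4 r1=0x15 r2=0xee r3=0xee  N=0 Z=0
-- IRQ taken; context saved, return-PC = 3 --

SAVED = 0xee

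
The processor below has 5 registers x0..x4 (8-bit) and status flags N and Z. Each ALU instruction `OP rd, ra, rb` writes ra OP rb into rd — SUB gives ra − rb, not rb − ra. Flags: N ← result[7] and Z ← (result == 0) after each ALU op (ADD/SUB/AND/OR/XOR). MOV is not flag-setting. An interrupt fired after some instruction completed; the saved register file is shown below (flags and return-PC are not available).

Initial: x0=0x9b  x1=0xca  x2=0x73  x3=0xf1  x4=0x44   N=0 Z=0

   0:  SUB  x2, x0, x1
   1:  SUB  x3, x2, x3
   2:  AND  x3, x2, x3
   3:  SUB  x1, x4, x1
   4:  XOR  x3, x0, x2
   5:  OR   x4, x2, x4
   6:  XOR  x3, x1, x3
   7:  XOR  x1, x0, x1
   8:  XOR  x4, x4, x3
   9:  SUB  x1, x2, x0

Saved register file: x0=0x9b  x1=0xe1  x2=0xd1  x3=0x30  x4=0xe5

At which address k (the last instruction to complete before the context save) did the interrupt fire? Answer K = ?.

after  0: x0=0x9b x1=0xca x2=0xd1 x3=0xf1 x4=0x44  N=1 Z=0
after  1: x0=0x9b x1=0xca x2=0xd1 x3=0xe0 x4=0x44  N=1 Z=0
after  2: x0=0x9b x1=0xca x2=0xd1 x3=0xc0 x4=0x44  N=1 Z=0
after  3: x0=0x9b x1=0x7a x2=0xd1 x3=0xc0 x4=0x44  N=0 Z=0
after  4: x0=0x9b x1=0x7a x2=0xd1 x3=0x4a x4=0x44  N=0 Z=0
after  5: x0=0x9b x1=0x7a x2=0xd1 x3=0x4a x4=0xd5  N=1 Z=0
after  6: x0=0x9b x1=0x7a x2=0xd1 x3=0x30 x4=0xd5  N=0 Z=0
after  7: x0=0x9b x1=0xe1 x2=0xd1 x3=0x30 x4=0xd5  N=1 Z=0
after  8: x0=0x9b x1=0xe1 x2=0xd1 x3=0x30 x4=0xe5  N=1 Z=0
-- IRQ taken; context saved, return-PC = 9 --

K = 8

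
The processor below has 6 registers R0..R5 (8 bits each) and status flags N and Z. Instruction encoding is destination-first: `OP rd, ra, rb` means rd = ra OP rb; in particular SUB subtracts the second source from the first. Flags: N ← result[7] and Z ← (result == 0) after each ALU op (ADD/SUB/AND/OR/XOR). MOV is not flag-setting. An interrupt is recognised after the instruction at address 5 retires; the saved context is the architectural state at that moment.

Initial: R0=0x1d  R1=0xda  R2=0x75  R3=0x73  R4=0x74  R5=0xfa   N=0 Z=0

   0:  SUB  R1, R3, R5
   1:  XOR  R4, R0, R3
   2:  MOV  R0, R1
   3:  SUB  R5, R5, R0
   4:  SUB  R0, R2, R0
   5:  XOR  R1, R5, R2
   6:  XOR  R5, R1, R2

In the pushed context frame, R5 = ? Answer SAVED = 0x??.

SAVED = 0x81

after  0: R0=0x1d R1=0x79 R2=0x75 R3=0x73 R4=0x74 R5=0xfa  N=0 Z=0
after  1: R0=0x1d R1=0x79 R2=0x75 R3=0x73 R4=0x6e R5=0xfa  N=0 Z=0
after  2: R0=0x79 R1=0x79 R2=0x75 R3=0x73 R4=0x6e R5=0xfa  N=0 Z=0
after  3: R0=0x79 R1=0x79 R2=0x75 R3=0x73 R4=0x6e R5=0x81  N=1 Z=0
after  4: R0=0xfc R1=0x79 R2=0x75 R3=0x73 R4=0x6e R5=0x81  N=1 Z=0
after  5: R0=0xfc R1=0xf4 R2=0x75 R3=0x73 R4=0x6e R5=0x81  N=1 Z=0
-- IRQ taken; context saved, return-PC = 6 --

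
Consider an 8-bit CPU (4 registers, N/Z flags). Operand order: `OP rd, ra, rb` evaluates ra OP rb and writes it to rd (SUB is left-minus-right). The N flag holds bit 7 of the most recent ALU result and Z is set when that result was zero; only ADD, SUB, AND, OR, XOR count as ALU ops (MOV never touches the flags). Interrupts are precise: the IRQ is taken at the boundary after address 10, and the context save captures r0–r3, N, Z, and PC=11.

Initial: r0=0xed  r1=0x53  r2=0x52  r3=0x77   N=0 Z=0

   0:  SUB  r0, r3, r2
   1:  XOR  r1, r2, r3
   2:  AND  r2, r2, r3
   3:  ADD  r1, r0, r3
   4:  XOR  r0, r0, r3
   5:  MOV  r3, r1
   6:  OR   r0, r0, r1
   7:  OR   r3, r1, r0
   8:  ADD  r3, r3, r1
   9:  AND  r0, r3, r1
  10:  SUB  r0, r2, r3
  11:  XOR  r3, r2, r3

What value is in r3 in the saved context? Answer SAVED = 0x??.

after  0: r0=0x25 r1=0x53 r2=0x52 r3=0x77  N=0 Z=0
after  1: r0=0x25 r1=0x25 r2=0x52 r3=0x77  N=0 Z=0
after  2: r0=0x25 r1=0x25 r2=0x52 r3=0x77  N=0 Z=0
after  3: r0=0x25 r1=0x9c r2=0x52 r3=0x77  N=1 Z=0
after  4: r0=0x52 r1=0x9c r2=0x52 r3=0x77  N=0 Z=0
after  5: r0=0x52 r1=0x9c r2=0x52 r3=0x9c  N=0 Z=0
after  6: r0=0xde r1=0x9c r2=0x52 r3=0x9c  N=1 Z=0
after  7: r0=0xde r1=0x9c r2=0x52 r3=0xde  N=1 Z=0
after  8: r0=0xde r1=0x9c r2=0x52 r3=0x7a  N=0 Z=0
after  9: r0=0x18 r1=0x9c r2=0x52 r3=0x7a  N=0 Z=0
after 10: r0=0xd8 r1=0x9c r2=0x52 r3=0x7a  N=1 Z=0
-- IRQ taken; context saved, return-PC = 11 --

SAVED = 0x7a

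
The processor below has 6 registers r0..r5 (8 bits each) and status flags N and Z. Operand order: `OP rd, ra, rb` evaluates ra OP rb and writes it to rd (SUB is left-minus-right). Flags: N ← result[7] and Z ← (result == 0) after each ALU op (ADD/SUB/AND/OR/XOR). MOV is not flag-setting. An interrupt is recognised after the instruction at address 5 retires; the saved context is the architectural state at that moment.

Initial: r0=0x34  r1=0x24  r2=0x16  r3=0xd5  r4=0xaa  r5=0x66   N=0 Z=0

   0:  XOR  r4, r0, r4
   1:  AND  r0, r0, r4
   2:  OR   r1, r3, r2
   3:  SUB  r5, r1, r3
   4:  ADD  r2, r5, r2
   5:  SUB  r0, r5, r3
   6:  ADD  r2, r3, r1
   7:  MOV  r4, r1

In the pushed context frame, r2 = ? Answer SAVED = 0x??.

SAVED = 0x18

after  0: r0=0x34 r1=0x24 r2=0x16 r3=0xd5 r4=0x9e r5=0x66  N=1 Z=0
after  1: r0=0x14 r1=0x24 r2=0x16 r3=0xd5 r4=0x9e r5=0x66  N=0 Z=0
after  2: r0=0x14 r1=0xd7 r2=0x16 r3=0xd5 r4=0x9e r5=0x66  N=1 Z=0
after  3: r0=0x14 r1=0xd7 r2=0x16 r3=0xd5 r4=0x9e r5=0x02  N=0 Z=0
after  4: r0=0x14 r1=0xd7 r2=0x18 r3=0xd5 r4=0x9e r5=0x02  N=0 Z=0
after  5: r0=0x2d r1=0xd7 r2=0x18 r3=0xd5 r4=0x9e r5=0x02  N=0 Z=0
-- IRQ taken; context saved, return-PC = 6 --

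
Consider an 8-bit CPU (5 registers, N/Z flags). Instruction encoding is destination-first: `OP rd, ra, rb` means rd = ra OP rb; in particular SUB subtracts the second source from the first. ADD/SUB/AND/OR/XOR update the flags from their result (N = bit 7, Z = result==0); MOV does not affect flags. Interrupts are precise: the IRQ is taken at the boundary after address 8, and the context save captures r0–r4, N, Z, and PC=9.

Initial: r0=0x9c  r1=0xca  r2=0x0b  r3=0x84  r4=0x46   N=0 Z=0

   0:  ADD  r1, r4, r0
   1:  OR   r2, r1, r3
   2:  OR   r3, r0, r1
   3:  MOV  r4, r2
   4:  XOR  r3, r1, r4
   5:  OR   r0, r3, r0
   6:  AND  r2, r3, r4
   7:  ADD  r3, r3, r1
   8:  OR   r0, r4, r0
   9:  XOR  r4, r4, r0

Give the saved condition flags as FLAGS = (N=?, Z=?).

FLAGS = (N=1, Z=0)

after  0: r0=0x9c r1=0xe2 r2=0x0b r3=0x84 r4=0x46  N=1 Z=0
after  1: r0=0x9c r1=0xe2 r2=0xe6 r3=0x84 r4=0x46  N=1 Z=0
after  2: r0=0x9c r1=0xe2 r2=0xe6 r3=0xfe r4=0x46  N=1 Z=0
after  3: r0=0x9c r1=0xe2 r2=0xe6 r3=0xfe r4=0xe6  N=1 Z=0
after  4: r0=0x9c r1=0xe2 r2=0xe6 r3=0x04 r4=0xe6  N=0 Z=0
after  5: r0=0x9c r1=0xe2 r2=0xe6 r3=0x04 r4=0xe6  N=1 Z=0
after  6: r0=0x9c r1=0xe2 r2=0x04 r3=0x04 r4=0xe6  N=0 Z=0
after  7: r0=0x9c r1=0xe2 r2=0x04 r3=0xe6 r4=0xe6  N=1 Z=0
after  8: r0=0xfe r1=0xe2 r2=0x04 r3=0xe6 r4=0xe6  N=1 Z=0
-- IRQ taken; context saved, return-PC = 9 --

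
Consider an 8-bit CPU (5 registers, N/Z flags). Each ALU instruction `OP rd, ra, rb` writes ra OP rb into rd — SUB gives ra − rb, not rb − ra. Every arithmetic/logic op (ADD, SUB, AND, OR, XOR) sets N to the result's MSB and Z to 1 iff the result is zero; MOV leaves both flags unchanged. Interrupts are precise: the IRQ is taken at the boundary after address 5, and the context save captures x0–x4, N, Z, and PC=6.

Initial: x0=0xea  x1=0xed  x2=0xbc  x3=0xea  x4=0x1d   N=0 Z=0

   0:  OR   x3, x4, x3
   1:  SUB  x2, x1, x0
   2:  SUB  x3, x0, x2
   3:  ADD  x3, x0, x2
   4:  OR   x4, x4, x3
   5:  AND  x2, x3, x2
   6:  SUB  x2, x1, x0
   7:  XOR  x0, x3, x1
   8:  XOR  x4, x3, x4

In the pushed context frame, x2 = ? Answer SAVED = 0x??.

SAVED = 0x01

after  0: x0=0xea x1=0xed x2=0xbc x3=0xff x4=0x1d  N=1 Z=0
after  1: x0=0xea x1=0xed x2=0x03 x3=0xff x4=0x1d  N=0 Z=0
after  2: x0=0xea x1=0xed x2=0x03 x3=0xe7 x4=0x1d  N=1 Z=0
after  3: x0=0xea x1=0xed x2=0x03 x3=0xed x4=0x1d  N=1 Z=0
after  4: x0=0xea x1=0xed x2=0x03 x3=0xed x4=0xfd  N=1 Z=0
after  5: x0=0xea x1=0xed x2=0x01 x3=0xed x4=0xfd  N=0 Z=0
-- IRQ taken; context saved, return-PC = 6 --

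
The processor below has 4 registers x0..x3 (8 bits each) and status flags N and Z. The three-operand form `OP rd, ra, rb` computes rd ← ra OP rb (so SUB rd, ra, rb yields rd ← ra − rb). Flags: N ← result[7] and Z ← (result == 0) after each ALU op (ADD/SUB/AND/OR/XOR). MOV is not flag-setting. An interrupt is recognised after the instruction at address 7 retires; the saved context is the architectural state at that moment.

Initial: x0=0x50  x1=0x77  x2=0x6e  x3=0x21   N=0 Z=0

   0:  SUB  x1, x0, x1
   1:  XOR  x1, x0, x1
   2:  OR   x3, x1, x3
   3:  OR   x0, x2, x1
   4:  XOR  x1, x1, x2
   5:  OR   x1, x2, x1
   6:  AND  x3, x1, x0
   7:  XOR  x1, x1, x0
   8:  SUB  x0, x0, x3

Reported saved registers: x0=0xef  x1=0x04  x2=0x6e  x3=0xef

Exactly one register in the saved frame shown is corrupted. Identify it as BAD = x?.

BAD = x1

after  0: x0=0x50 x1=0xd9 x2=0x6e x3=0x21  N=1 Z=0
after  1: x0=0x50 x1=0x89 x2=0x6e x3=0x21  N=1 Z=0
after  2: x0=0x50 x1=0x89 x2=0x6e x3=0xa9  N=1 Z=0
after  3: x0=0xef x1=0x89 x2=0x6e x3=0xa9  N=1 Z=0
after  4: x0=0xef x1=0xe7 x2=0x6e x3=0xa9  N=1 Z=0
after  5: x0=0xef x1=0xef x2=0x6e x3=0xa9  N=1 Z=0
after  6: x0=0xef x1=0xef x2=0x6e x3=0xef  N=1 Z=0
after  7: x0=0xef x1=0x00 x2=0x6e x3=0xef  N=0 Z=1
-- IRQ taken; context saved, return-PC = 8 --
mismatch: x1: reported 0x04 vs actual 0x00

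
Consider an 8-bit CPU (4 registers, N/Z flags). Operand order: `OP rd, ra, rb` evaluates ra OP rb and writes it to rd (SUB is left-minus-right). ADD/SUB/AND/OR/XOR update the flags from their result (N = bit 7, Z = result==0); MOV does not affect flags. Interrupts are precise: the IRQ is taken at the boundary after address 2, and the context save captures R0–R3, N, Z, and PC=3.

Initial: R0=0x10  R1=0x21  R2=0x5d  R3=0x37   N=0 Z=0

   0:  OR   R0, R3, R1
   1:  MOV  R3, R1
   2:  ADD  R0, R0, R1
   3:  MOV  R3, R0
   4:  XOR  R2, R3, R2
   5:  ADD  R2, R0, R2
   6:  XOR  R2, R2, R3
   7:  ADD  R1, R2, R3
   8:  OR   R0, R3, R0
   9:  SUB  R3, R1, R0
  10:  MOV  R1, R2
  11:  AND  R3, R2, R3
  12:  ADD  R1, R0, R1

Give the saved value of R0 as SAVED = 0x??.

SAVED = 0x58

after  0: R0=0x37 R1=0x21 R2=0x5d R3=0x37  N=0 Z=0
after  1: R0=0x37 R1=0x21 R2=0x5d R3=0x21  N=0 Z=0
after  2: R0=0x58 R1=0x21 R2=0x5d R3=0x21  N=0 Z=0
-- IRQ taken; context saved, return-PC = 3 --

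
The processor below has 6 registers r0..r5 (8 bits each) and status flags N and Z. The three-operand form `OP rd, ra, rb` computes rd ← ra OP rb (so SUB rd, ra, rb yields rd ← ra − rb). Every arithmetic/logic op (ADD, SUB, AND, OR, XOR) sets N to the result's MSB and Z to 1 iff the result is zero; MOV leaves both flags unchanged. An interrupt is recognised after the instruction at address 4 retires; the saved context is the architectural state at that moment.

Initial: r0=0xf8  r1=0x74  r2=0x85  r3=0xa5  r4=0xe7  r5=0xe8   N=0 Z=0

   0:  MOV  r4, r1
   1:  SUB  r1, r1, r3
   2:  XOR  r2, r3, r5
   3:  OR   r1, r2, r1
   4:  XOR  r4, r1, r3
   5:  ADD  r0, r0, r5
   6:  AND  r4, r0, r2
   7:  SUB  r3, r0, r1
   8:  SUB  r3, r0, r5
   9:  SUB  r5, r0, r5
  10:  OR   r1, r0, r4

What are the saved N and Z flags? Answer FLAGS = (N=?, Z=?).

after  0: r0=0xf8 r1=0x74 r2=0x85 r3=0xa5 r4=0x74 r5=0xe8  N=0 Z=0
after  1: r0=0xf8 r1=0xcf r2=0x85 r3=0xa5 r4=0x74 r5=0xe8  N=1 Z=0
after  2: r0=0xf8 r1=0xcf r2=0x4d r3=0xa5 r4=0x74 r5=0xe8  N=0 Z=0
after  3: r0=0xf8 r1=0xcf r2=0x4d r3=0xa5 r4=0x74 r5=0xe8  N=1 Z=0
after  4: r0=0xf8 r1=0xcf r2=0x4d r3=0xa5 r4=0x6a r5=0xe8  N=0 Z=0
-- IRQ taken; context saved, return-PC = 5 --

FLAGS = (N=0, Z=0)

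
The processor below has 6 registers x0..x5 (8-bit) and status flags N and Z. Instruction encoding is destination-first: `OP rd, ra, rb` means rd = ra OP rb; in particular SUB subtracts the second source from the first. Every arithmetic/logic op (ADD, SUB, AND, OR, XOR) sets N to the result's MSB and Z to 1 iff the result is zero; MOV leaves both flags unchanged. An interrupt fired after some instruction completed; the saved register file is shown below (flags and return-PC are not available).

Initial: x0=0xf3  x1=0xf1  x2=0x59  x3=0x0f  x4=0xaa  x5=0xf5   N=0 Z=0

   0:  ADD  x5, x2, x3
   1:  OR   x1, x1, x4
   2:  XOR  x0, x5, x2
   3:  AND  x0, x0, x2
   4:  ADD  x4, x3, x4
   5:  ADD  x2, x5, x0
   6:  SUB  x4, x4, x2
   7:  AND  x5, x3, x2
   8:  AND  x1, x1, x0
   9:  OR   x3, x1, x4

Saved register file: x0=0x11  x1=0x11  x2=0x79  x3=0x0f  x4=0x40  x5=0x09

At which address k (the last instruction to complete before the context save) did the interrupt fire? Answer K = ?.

after  0: x0=0xf3 x1=0xf1 x2=0x59 x3=0x0f x4=0xaa x5=0x68  N=0 Z=0
after  1: x0=0xf3 x1=0xfb x2=0x59 x3=0x0f x4=0xaa x5=0x68  N=1 Z=0
after  2: x0=0x31 x1=0xfb x2=0x59 x3=0x0f x4=0xaa x5=0x68  N=0 Z=0
after  3: x0=0x11 x1=0xfb x2=0x59 x3=0x0f x4=0xaa x5=0x68  N=0 Z=0
after  4: x0=0x11 x1=0xfb x2=0x59 x3=0x0f x4=0xb9 x5=0x68  N=1 Z=0
after  5: x0=0x11 x1=0xfb x2=0x79 x3=0x0f x4=0xb9 x5=0x68  N=0 Z=0
after  6: x0=0x11 x1=0xfb x2=0x79 x3=0x0f x4=0x40 x5=0x68  N=0 Z=0
after  7: x0=0x11 x1=0xfb x2=0x79 x3=0x0f x4=0x40 x5=0x09  N=0 Z=0
after  8: x0=0x11 x1=0x11 x2=0x79 x3=0x0f x4=0x40 x5=0x09  N=0 Z=0
-- IRQ taken; context saved, return-PC = 9 --

K = 8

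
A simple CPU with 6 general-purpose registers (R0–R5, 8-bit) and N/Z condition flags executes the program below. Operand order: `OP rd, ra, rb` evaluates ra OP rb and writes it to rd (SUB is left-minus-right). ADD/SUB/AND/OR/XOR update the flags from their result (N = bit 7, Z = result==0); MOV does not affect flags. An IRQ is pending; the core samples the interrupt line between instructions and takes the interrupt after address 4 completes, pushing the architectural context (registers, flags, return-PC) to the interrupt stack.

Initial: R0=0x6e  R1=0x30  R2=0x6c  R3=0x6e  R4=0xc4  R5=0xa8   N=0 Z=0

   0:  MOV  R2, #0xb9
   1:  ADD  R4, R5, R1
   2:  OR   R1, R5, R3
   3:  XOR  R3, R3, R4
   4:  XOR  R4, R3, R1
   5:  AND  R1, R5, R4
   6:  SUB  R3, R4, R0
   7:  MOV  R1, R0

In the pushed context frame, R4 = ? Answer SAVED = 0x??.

after  0: R0=0x6e R1=0x30 R2=0xb9 R3=0x6e R4=0xc4 R5=0xa8  N=0 Z=0
after  1: R0=0x6e R1=0x30 R2=0xb9 R3=0x6e R4=0xd8 R5=0xa8  N=1 Z=0
after  2: R0=0x6e R1=0xee R2=0xb9 R3=0x6e R4=0xd8 R5=0xa8  N=1 Z=0
after  3: R0=0x6e R1=0xee R2=0xb9 R3=0xb6 R4=0xd8 R5=0xa8  N=1 Z=0
after  4: R0=0x6e R1=0xee R2=0xb9 R3=0xb6 R4=0x58 R5=0xa8  N=0 Z=0
-- IRQ taken; context saved, return-PC = 5 --

SAVED = 0x58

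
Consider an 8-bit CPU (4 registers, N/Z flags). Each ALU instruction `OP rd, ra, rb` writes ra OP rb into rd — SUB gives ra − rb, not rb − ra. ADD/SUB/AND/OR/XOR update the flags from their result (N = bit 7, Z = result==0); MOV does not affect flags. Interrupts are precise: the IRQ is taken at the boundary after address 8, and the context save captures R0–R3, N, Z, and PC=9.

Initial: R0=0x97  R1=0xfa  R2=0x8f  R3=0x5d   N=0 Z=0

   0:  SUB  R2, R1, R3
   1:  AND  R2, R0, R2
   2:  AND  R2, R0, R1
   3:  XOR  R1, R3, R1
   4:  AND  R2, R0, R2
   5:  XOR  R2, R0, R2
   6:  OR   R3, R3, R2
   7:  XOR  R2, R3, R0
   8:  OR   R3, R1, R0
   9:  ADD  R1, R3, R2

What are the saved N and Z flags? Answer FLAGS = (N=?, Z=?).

FLAGS = (N=1, Z=0)

after  0: R0=0x97 R1=0xfa R2=0x9d R3=0x5d  N=1 Z=0
after  1: R0=0x97 R1=0xfa R2=0x95 R3=0x5d  N=1 Z=0
after  2: R0=0x97 R1=0xfa R2=0x92 R3=0x5d  N=1 Z=0
after  3: R0=0x97 R1=0xa7 R2=0x92 R3=0x5d  N=1 Z=0
after  4: R0=0x97 R1=0xa7 R2=0x92 R3=0x5d  N=1 Z=0
after  5: R0=0x97 R1=0xa7 R2=0x05 R3=0x5d  N=0 Z=0
after  6: R0=0x97 R1=0xa7 R2=0x05 R3=0x5d  N=0 Z=0
after  7: R0=0x97 R1=0xa7 R2=0xca R3=0x5d  N=1 Z=0
after  8: R0=0x97 R1=0xa7 R2=0xca R3=0xb7  N=1 Z=0
-- IRQ taken; context saved, return-PC = 9 --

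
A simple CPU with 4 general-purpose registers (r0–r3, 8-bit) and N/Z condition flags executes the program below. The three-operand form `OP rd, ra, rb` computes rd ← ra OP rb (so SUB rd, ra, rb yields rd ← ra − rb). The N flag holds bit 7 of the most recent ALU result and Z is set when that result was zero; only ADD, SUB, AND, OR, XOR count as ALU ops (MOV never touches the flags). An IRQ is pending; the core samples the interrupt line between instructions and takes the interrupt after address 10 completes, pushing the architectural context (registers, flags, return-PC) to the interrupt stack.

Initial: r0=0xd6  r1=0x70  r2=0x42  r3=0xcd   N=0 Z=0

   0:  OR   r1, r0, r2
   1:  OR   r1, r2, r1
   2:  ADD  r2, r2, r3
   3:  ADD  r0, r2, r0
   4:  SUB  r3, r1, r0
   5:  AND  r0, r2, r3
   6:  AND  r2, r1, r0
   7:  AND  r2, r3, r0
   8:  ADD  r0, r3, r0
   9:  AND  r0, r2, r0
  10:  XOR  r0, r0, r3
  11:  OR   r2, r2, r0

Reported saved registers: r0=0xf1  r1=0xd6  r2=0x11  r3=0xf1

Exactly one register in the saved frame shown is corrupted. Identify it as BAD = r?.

BAD = r2

after  0: r0=0xd6 r1=0xd6 r2=0x42 r3=0xcd  N=1 Z=0
after  1: r0=0xd6 r1=0xd6 r2=0x42 r3=0xcd  N=1 Z=0
after  2: r0=0xd6 r1=0xd6 r2=0x0f r3=0xcd  N=0 Z=0
after  3: r0=0xe5 r1=0xd6 r2=0x0f r3=0xcd  N=1 Z=0
after  4: r0=0xe5 r1=0xd6 r2=0x0f r3=0xf1  N=1 Z=0
after  5: r0=0x01 r1=0xd6 r2=0x0f r3=0xf1  N=0 Z=0
after  6: r0=0x01 r1=0xd6 r2=0x00 r3=0xf1  N=0 Z=1
after  7: r0=0x01 r1=0xd6 r2=0x01 r3=0xf1  N=0 Z=0
after  8: r0=0xf2 r1=0xd6 r2=0x01 r3=0xf1  N=1 Z=0
after  9: r0=0x00 r1=0xd6 r2=0x01 r3=0xf1  N=0 Z=1
after 10: r0=0xf1 r1=0xd6 r2=0x01 r3=0xf1  N=1 Z=0
-- IRQ taken; context saved, return-PC = 11 --
mismatch: r2: reported 0x11 vs actual 0x01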